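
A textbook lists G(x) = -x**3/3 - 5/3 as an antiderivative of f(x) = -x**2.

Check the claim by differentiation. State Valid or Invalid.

d/dx[G] = -x**2
This equals f(x) exactly, so the claim holds.

Valid: G'(x) = f(x).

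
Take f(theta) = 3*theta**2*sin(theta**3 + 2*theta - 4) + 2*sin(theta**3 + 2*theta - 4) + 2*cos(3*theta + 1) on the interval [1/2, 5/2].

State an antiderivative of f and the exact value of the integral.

Integrate term by term and add the pieces.
F(theta) = 2*sin(3*theta + 1)/3 - cos(theta**3 + 2*theta - 4) is an antiderivative of f.
Check: d/dtheta[2*sin(3*theta + 1)/3 - cos(theta**3 + 2*theta - 4)] = 3*theta**2*sin(theta**3 + 2*theta - 4) + 2*sin(theta**3 + 2*theta - 4) + 2*cos(3*theta + 1) = f(theta).
F(5/2) = 2*sin(17/2)/3 - cos(133/8); F(1/2) = 2*sin(5/2)/3 - cos(23/8).
Integral = F(5/2) - F(1/2) = cos(23/8) - 2*sin(5/2)/3 + 2*sin(17/2)/3 - cos(133/8).

Antiderivative: F(theta) = 2*sin(3*theta + 1)/3 - cos(theta**3 + 2*theta - 4); value = cos(23/8) - 2*sin(5/2)/3 + 2*sin(17/2)/3 - cos(133/8)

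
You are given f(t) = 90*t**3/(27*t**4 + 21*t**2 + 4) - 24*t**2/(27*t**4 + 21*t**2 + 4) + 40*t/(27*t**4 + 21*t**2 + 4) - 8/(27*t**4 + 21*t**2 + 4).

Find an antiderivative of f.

Integrate term by term and add the pieces.
Check: d/dt[5*log(3*t**2 + 1)/3 - 4*atan(3*t/2)/3] = (90*t**3 - 24*t**2 + 40*t - 8)/(27*t**4 + 21*t**2 + 4), which equals f(t).

An antiderivative is F(t) = 5*log(3*t**2 + 1)/3 - 4*atan(3*t/2)/3.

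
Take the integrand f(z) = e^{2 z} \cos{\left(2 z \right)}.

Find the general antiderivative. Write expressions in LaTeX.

F(z) = \frac{e^{2 z} \sin{\left(2 z \right)}}{4} + \frac{e^{2 z} \cos{\left(2 z \right)}}{4} + C

Any candidate F(z) must reproduce f(z) exactly when differentiated.
Check: d/dz[\frac{e^{2 z} \sin{\left(2 z \right)}}{4} + \frac{e^{2 z} \cos{\left(2 z \right)}}{4}] = e^{2 z} \cos{\left(2 z \right)} = f(z).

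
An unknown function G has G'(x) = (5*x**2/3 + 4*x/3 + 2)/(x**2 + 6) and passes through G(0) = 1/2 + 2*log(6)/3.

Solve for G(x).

A candidate passes only if d/dx[G] lands on the given G'(x) exactly.
A general antiderivative is 5*x/3 + 2*log(x**2 + 6)/3 - 4*sqrt(6)*atan(sqrt(6)*x/6)/3 + C.
The condition gives C = 1/2 + 2*log(6)/3 - (2*log(6)/3) = 1/2.
So G(x) = (10*x + 4*log(x**2 + 6) - 8*sqrt(6)*atan(sqrt(6)*x/6) + 3)/6.
Check: d/dx[(10*x + 4*log(x**2 + 6) - 8*sqrt(6)*atan(sqrt(6)*x/6) + 3)/6] = (5*x**2 + 4*x + 6)/(3*x**2 + 18), which equals G'(x).

G(x) = (10*x + 4*log(x**2 + 6) - 8*sqrt(6)*atan(sqrt(6)*x/6) + 3)/6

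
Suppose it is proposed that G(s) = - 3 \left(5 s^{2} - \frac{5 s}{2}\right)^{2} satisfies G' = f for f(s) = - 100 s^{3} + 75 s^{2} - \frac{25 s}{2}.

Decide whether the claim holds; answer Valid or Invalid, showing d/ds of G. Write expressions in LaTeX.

Invalid: d/ds[G] - f = - 200 s^{3} + 150 s^{2} - 25 s, which is not 0.

d/ds[G] = - 300 s^{3} + 225 s^{2} - \frac{75 s}{2}
d/ds[G] - f(s) = - 200 s^{3} + 150 s^{2} - 25 s != 0.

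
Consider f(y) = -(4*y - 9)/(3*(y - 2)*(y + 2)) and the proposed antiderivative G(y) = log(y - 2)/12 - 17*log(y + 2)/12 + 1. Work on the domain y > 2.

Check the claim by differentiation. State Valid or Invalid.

Valid - the claim checks out under differentiation.

d/dy[G] = (9 - 4*y)/(3*y**2 - 12)
This equals f(y) exactly, so the claim holds.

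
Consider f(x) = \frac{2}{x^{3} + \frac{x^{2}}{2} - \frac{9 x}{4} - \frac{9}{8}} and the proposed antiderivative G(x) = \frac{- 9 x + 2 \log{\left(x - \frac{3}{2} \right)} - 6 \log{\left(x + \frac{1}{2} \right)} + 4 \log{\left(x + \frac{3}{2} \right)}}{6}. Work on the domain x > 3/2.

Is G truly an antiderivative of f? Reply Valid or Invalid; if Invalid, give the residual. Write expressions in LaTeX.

d/dx[G] = \frac{- 24 x^{3} - 12 x^{2} + 54 x + 59}{16 x^{3} + 8 x^{2} - 36 x - 18}
d/dx[G] - f(x) = - \frac{3}{2} != 0.

Invalid: d/dx[G] - f = - \frac{3}{2}, which is not 0.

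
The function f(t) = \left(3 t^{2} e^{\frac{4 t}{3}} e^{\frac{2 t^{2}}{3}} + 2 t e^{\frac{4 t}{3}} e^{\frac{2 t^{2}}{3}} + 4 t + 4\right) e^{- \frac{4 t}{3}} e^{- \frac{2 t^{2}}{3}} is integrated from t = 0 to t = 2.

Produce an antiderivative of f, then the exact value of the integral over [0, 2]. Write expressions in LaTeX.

Antiderivative: F(t) = t^{3} + t^{2} - 3 e^{- \frac{2 t^{2}}{3} - \frac{4 t}{3}}; value = 15 - \frac{3}{e^{\frac{16}{3}}}

Any candidate F(t) must reproduce f(t) exactly when differentiated.
F(t) = t^{3} + t^{2} - 3 e^{- \frac{2 t^{2}}{3} - \frac{4 t}{3}} is an antiderivative of f.
Check: d/dt[t^{3} + t^{2} - 3 e^{- \frac{2 t^{2}}{3} - \frac{4 t}{3}}] = \left(3 t^{2} e^{\frac{4 t}{3}} e^{\frac{2 t^{2}}{3}} + 2 t e^{\frac{4 t}{3}} e^{\frac{2 t^{2}}{3}} + 4 t + 4\right) e^{- \frac{4 t}{3}} e^{- \frac{2 t^{2}}{3}} = f(t).
F(2) = 12 - \frac{3}{e^{\frac{16}{3}}}; F(0) = -3.
Integral = F(2) - F(0) = 15 - \frac{3}{e^{\frac{16}{3}}}.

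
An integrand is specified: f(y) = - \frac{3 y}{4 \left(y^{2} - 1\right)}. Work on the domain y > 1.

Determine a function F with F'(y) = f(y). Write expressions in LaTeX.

An antiderivative is F(y) = - \frac{3 \log{\left(y^{2} - 1 \right)}}{8}.

Factor the denominator (4 \left(y - 1\right) \left(y + 1\right)) and decompose: f = - \frac{3}{8 \left(y + 1\right)} - \frac{3}{8 \left(y - 1\right)}; each piece integrates to a log, atan, or power term.
Check: d/dy[- \frac{3 \log{\left(y^{2} - 1 \right)}}{8}] = - \frac{3 y}{4 y^{2} - 4}, which equals f(y).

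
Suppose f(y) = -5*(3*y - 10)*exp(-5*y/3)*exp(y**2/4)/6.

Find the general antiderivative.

F(y) = -5*exp(-5*y/3)*exp(y**2/4) + C

f matches the chain-rule pattern g'(h)*h' with inner function h(y) = y**2/4 - 5*y/3; substituting u = h(y) collapses the integral.
Check: d/dy[-5*exp(-5*y/3)*exp(y**2/4)] = (-15*y*exp(y**2/4) + 50*exp(y**2/4))*exp(-5*y/3)/6, which equals f(y).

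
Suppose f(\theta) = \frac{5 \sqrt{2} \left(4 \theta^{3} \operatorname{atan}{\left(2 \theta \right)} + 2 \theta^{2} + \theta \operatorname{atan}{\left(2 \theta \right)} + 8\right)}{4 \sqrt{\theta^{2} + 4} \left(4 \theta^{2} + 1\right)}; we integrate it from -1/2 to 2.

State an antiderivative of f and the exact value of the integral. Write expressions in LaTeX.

Antiderivative: F(\theta) = \frac{5 \sqrt{2} \sqrt{\theta^{2} + 4} \operatorname{atan}{\left(2 \theta \right)}}{4}; value = \frac{5 \sqrt{34} \pi}{32} + 5 \operatorname{atan}{\left(4 \right)}

Recognize the product-rule pattern: f = u'v + uv' with u = \frac{5 \sqrt{\frac{\theta^{2}}{2} + 2}}{2}, v = \operatorname{atan}{\left(2 \theta \right)}, so integration by parts undoes it.
F(\theta) = \frac{5 \sqrt{2} \sqrt{\theta^{2} + 4} \operatorname{atan}{\left(2 \theta \right)}}{4} is an antiderivative of f.
Check: d/d\theta[\frac{5 \sqrt{2} \sqrt{\theta^{2} + 4} \operatorname{atan}{\left(2 \theta \right)}}{4}] = \frac{20 \sqrt{2} \theta^{3} \operatorname{atan}{\left(2 \theta \right)} + 10 \sqrt{2} \theta^{2} + 5 \sqrt{2} \theta \operatorname{atan}{\left(2 \theta \right)} + 40 \sqrt{2}}{16 \theta^{2} \sqrt{\theta^{2} + 4} + 4 \sqrt{\theta^{2} + 4}}, which equals f(\theta).
F(2) = 5 \operatorname{atan}{\left(4 \right)}; F(-1/2) = - \frac{5 \sqrt{34} \pi}{32}.
Integral = F(2) - F(-1/2) = \frac{5 \sqrt{34} \pi}{32} + 5 \operatorname{atan}{\left(4 \right)}.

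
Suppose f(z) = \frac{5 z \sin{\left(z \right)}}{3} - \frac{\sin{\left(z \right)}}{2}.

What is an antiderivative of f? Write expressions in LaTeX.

Integrate term by term and add the pieces.
Check: d/dz[- \frac{5 z \cos{\left(z \right)}}{3} + \frac{5 \sin{\left(z \right)}}{3} + \frac{\cos{\left(z \right)}}{2}] = \frac{5 z \sin{\left(z \right)}}{3} - \frac{\sin{\left(z \right)}}{2} = f(z).

An antiderivative is F(z) = - \frac{5 z \cos{\left(z \right)}}{3} + \frac{5 \sin{\left(z \right)}}{3} + \frac{\cos{\left(z \right)}}{2}.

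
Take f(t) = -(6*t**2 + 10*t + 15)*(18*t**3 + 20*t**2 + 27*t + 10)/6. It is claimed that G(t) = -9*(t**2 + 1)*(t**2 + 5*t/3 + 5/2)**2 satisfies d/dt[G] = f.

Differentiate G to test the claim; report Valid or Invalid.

d/dt[G] = -54*t**5 - 150*t**4 - 316*t**3 - 315*t**2 - 505*t/2 - 75
d/dt[G] - f(t) = -36*t**5 - 100*t**4 - 632*t**3/3 - 210*t**2 - 505*t/3 - 50 != 0.

Invalid: d/dt[G] - f = -36*t**5 - 100*t**4 - 632*t**3/3 - 210*t**2 - 505*t/3 - 50, which is not 0.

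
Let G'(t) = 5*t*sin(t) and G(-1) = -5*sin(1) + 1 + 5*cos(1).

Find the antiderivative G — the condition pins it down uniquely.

Differentiate the proposed G(t) back; it has to land on the given G'(t).
A general antiderivative is -5*t*cos(t) + 5*sin(t) + C.
The condition gives C = -5*sin(1) + 1 + 5*cos(1) - (-5*sin(1) + 5*cos(1)) = 1.
So G(t) = -5*t*cos(t) + 5*sin(t) + 1.
Check: d/dt[-5*t*cos(t) + 5*sin(t) + 1] = 5*t*sin(t) = G'(t).

G(t) = -5*t*cos(t) + 5*sin(t) + 1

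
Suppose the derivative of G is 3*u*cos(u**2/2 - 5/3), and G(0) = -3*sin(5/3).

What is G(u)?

G(u) = 3*sin(u**2/2 - 5/3)

The substitution w = u**2/2 - 5/3 works: G'(u) is exactly (dG/dw)*(dw/du) for that inner function.
A general antiderivative is 3*sin(u**2/2 - 5/3) + C.
The condition gives C = -3*sin(5/3) - (-3*sin(5/3)) = 0.
So G(u) = 3*sin(u**2/2 - 5/3).
Check: d/du[3*sin(u**2/2 - 5/3)] = 3*u*cos(u**2/2 - 5/3) = G'(u).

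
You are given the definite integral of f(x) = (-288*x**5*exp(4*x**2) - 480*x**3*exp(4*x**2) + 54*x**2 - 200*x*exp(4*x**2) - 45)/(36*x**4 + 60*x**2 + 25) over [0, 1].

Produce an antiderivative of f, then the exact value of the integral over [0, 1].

Antiderivative: F(x) = -(6*x**2*exp(4*x**2) + 9*x + 5*exp(4*x**2))/(6*x**2 + 5); value = 2/11 - exp(4)

Differentiate the proposed F(x) back; it has to land on f(x) exactly.
F(x) = -(6*x**2*exp(4*x**2) + 9*x + 5*exp(4*x**2))/(6*x**2 + 5) is an antiderivative of f.
Check: d/dx[-(6*x**2*exp(4*x**2) + 9*x + 5*exp(4*x**2))/(6*x**2 + 5)] = (-288*x**5*exp(4*x**2) - 480*x**3*exp(4*x**2) + 54*x**2 - 200*x*exp(4*x**2) - 45)/(36*x**4 + 60*x**2 + 25) = f(x).
F(1) = -exp(4) - 9/11; F(0) = -1.
Integral = F(1) - F(0) = 2/11 - exp(4).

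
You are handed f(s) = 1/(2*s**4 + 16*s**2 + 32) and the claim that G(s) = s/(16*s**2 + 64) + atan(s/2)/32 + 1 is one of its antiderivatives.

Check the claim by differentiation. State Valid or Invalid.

Valid - the claim checks out under differentiation.

d/ds[G] = 1/(2*s**4 + 16*s**2 + 32)
This equals f(s) exactly, so the claim holds.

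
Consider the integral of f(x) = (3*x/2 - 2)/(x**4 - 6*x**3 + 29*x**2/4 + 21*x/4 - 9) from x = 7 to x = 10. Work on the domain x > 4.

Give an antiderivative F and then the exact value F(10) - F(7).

Antiderivative: F(x) = (32*x*log(x - 4) - 60*x*log(x - 3/2) + 28*x*log(x + 1) - 48*log(x - 4) + 90*log(x - 3/2) - 42*log(x + 1) + 10)/(250*x - 375); value = -6*log(17/2)/25 - 14*log(8)/125 - 16*log(3)/125 - 12/4675 + 16*log(6)/125 + 14*log(11)/125 + 6*log(11/2)/25

Factor the denominator ((x - 4)*(x + 1)*(2*x - 3)**2) and decompose: f = -12/(25*(2*x - 3)) - 4/(25*(2*x - 3)**2) + 14/(125*(x + 1)) + 16/(125*(x - 4)); each piece integrates to a log, atan, or power term.
F(x) = (32*x*log(x - 4) - 60*x*log(x - 3/2) + 28*x*log(x + 1) - 48*log(x - 4) + 90*log(x - 3/2) - 42*log(x + 1) + 10)/(250*x - 375) is an antiderivative of f.
Check: d/dx[(32*x*log(x - 4) - 60*x*log(x - 3/2) + 28*x*log(x + 1) - 48*log(x - 4) + 90*log(x - 3/2) - 42*log(x + 1) + 10)/(250*x - 375)] = (6*x - 8)/(4*x**4 - 24*x**3 + 29*x**2 + 21*x - 36), which equals f(x).
F(10) = -6*log(17/2)/25 + 2/425 + 16*log(6)/125 + 14*log(11)/125; F(7) = -6*log(11/2)/25 + 2/275 + 16*log(3)/125 + 14*log(8)/125.
Integral = F(10) - F(7) = -6*log(17/2)/25 - 14*log(8)/125 - 16*log(3)/125 - 12/4675 + 16*log(6)/125 + 14*log(11)/125 + 6*log(11/2)/25.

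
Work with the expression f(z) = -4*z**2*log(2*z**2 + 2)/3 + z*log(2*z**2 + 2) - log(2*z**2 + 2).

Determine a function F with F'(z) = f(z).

The integrand splits into summands that can be handled one at a time.
Check: d/dz[-(24*z**3*log(2*z**2 + 2) - 16*z**3 - 27*z**2*log(2*z**2 + 2) + 27*z**2 + 54*z*log(2*z**2 + 2) - 60*z - 27*log(z**2 + 1) + 60*atan(z))/54] = -4*z**2*log(z**2 + 1)/3 - 4*z**2*log(2)/3 + z*log(z**2 + 1) + z*log(2) - log(z**2 + 1) - log(2), which equals f(z).

An antiderivative is F(z) = -(24*z**3*log(2*z**2 + 2) - 16*z**3 - 27*z**2*log(2*z**2 + 2) + 27*z**2 + 54*z*log(2*z**2 + 2) - 60*z - 27*log(z**2 + 1) + 60*atan(z))/54.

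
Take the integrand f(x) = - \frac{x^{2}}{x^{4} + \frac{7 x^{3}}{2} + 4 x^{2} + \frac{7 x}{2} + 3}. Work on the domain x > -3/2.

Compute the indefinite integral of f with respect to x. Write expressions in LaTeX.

F(x) = \frac{- 90 \log{\left(x + \frac{3}{2} \right)} + 104 \log{\left(x + 2 \right)} - 7 \log{\left(x^{2} + 1 \right)} + 8 \operatorname{atan}{\left(x \right)}}{65} + C

Factor the denominator (\left(x + 2\right) \left(2 x + 3\right) \left(x^{2} + 1\right)) and decompose: f = - \frac{2 \left(7 x - 4\right)}{65 \left(x^{2} + 1\right)} - \frac{36}{13 \left(2 x + 3\right)} + \frac{8}{5 \left(x + 2\right)}; each piece integrates to a log, atan, or power term.
Check: d/dx[\frac{- 90 \log{\left(x + \frac{3}{2} \right)} + 104 \log{\left(x + 2 \right)} - 7 \log{\left(x^{2} + 1 \right)} + 8 \operatorname{atan}{\left(x \right)}}{65}] = - \frac{2 x^{2}}{2 x^{4} + 7 x^{3} + 8 x^{2} + 7 x + 6}, which equals f(x).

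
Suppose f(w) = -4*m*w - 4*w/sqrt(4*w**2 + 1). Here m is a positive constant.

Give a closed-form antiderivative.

The integrand splits into summands that can be handled one at a time.
Check: d/dw[-2*m*w**2 - sqrt(4*w**2 + 1)] = (-4*m*w*sqrt(4*w**2 + 1) - 4*w)/sqrt(4*w**2 + 1), which equals f(w).

An antiderivative is F(w) = -2*m*w**2 - sqrt(4*w**2 + 1).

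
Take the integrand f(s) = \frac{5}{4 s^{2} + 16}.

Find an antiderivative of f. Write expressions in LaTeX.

An antiderivative F(s) passes only if d/ds[F] lands on f(s) exactly.
Check: d/ds[\frac{5 \operatorname{atan}{\left(\frac{s}{2} \right)}}{8}] = \frac{5}{4 s^{2} + 16} = f(s).

An antiderivative is F(s) = \frac{5 \operatorname{atan}{\left(\frac{s}{2} \right)}}{8}.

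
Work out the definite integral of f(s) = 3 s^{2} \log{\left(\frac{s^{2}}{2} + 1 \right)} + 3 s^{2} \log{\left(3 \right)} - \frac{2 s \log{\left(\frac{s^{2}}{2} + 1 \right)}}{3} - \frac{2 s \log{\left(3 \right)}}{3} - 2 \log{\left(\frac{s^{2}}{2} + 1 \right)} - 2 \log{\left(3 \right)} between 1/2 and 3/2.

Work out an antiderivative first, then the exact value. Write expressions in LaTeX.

Antiderivative: F(s) = - \frac{2 s^{3}}{3} + \frac{s^{2}}{3} + 8 s + \left(s^{3} - \frac{s^{2}}{3} - 2 s\right) \log{\left(\frac{3 s^{2}}{2} + 3 \right)} - \frac{2 \log{\left(s^{2} + 2 \right)}}{3} - 8 \sqrt{2} \operatorname{atan}{\left(\frac{\sqrt{2} s}{2} \right)}; value = - 8 \sqrt{2} \operatorname{atan}{\left(\frac{3 \sqrt{2}}{4} \right)} - \frac{2 \log{\left(\frac{17}{4} \right)}}{3} - \frac{3 \log{\left(\frac{51}{8} \right)}}{8} + \frac{2 \log{\left(\frac{9}{4} \right)}}{3} + \frac{23 \log{\left(\frac{27}{8} \right)}}{24} + 8 \sqrt{2} \operatorname{atan}{\left(\frac{\sqrt{2}}{4} \right)} + \frac{13}{2}

Integrate term by term and add the pieces.
F(s) = - \frac{2 s^{3}}{3} + \frac{s^{2}}{3} + 8 s + \left(s^{3} - \frac{s^{2}}{3} - 2 s\right) \log{\left(\frac{3 s^{2}}{2} + 3 \right)} - \frac{2 \log{\left(s^{2} + 2 \right)}}{3} - 8 \sqrt{2} \operatorname{atan}{\left(\frac{\sqrt{2} s}{2} \right)} is an antiderivative of f.
Check: d/ds[- \frac{2 s^{3}}{3} + \frac{s^{2}}{3} + 8 s + \left(s^{3} - \frac{s^{2}}{3} - 2 s\right) \log{\left(\frac{3 s^{2}}{2} + 3 \right)} - \frac{2 \log{\left(s^{2} + 2 \right)}}{3} - 8 \sqrt{2} \operatorname{atan}{\left(\frac{\sqrt{2} s}{2} \right)}] = 3 s^{2} \log{\left(\frac{s^{2}}{2} + 1 \right)} + 3 s^{2} \log{\left(3 \right)} - \frac{2 s \log{\left(\frac{s^{2}}{2} + 1 \right)}}{3} - \frac{2 s \log{\left(3 \right)}}{3} - 2 \log{\left(\frac{s^{2}}{2} + 1 \right)} - 2 \log{\left(3 \right)} = f(s).
F(3/2) = - 8 \sqrt{2} \operatorname{atan}{\left(\frac{3 \sqrt{2}}{4} \right)} - \frac{2 \log{\left(\frac{17}{4} \right)}}{3} - \frac{3 \log{\left(\frac{51}{8} \right)}}{8} + \frac{21}{2}; F(1/2) = - 8 \sqrt{2} \operatorname{atan}{\left(\frac{\sqrt{2}}{4} \right)} - \frac{23 \log{\left(\frac{27}{8} \right)}}{24} - \frac{2 \log{\left(\frac{9}{4} \right)}}{3} + 4.
Integral = F(3/2) - F(1/2) = - 8 \sqrt{2} \operatorname{atan}{\left(\frac{3 \sqrt{2}}{4} \right)} - \frac{2 \log{\left(\frac{17}{4} \right)}}{3} - \frac{3 \log{\left(\frac{51}{8} \right)}}{8} + \frac{2 \log{\left(\frac{9}{4} \right)}}{3} + \frac{23 \log{\left(\frac{27}{8} \right)}}{24} + 8 \sqrt{2} \operatorname{atan}{\left(\frac{\sqrt{2}}{4} \right)} + \frac{13}{2}.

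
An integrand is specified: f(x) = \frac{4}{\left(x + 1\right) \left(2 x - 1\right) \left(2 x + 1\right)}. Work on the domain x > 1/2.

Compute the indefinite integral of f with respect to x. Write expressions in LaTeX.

Factor the denominator (\left(x + 1\right) \left(2 x - 1\right) \left(2 x + 1\right)) and decompose: f = - \frac{4}{2 x + 1} + \frac{4}{3 \left(2 x - 1\right)} + \frac{4}{3 \left(x + 1\right)}; each piece integrates to a log, atan, or power term.
Check: d/dx[\frac{2 \log{\left(x - \frac{1}{2} \right)}}{3} - 2 \log{\left(x + \frac{1}{2} \right)} + \frac{4 \log{\left(x + 1 \right)}}{3}] = \frac{4}{4 x^{3} + 4 x^{2} - x - 1}, which equals f(x).

F(x) = \frac{2 \log{\left(x - \frac{1}{2} \right)}}{3} - 2 \log{\left(x + \frac{1}{2} \right)} + \frac{4 \log{\left(x + 1 \right)}}{3} + C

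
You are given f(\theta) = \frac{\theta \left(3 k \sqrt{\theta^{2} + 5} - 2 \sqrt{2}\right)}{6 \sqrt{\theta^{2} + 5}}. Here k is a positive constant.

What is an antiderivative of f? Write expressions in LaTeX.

Recover f(\theta) by differentiating a candidate F(\theta); any mismatch rules it out.
Check: d/d\theta[\frac{k \theta^{2}}{4} - \frac{2 \sqrt{\frac{\theta^{2}}{2} + \frac{5}{2}}}{3}] = \frac{3 k \theta \sqrt{\theta^{2} + 5} - 2 \sqrt{2} \theta}{6 \sqrt{\theta^{2} + 5}}, which equals f(\theta).

An antiderivative is F(\theta) = \frac{k \theta^{2}}{4} - \frac{2 \sqrt{\frac{\theta^{2}}{2} + \frac{5}{2}}}{3}.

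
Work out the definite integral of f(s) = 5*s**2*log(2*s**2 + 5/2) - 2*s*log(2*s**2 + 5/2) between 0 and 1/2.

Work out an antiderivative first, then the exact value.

Integrate term by term and add the pieces.
F(s) = (-40*s**3 + 12*s**2*(5*s - 3)*log(2*s**2 + 5/2) + 36*s**2 + 150*s - 45*log(s**2 + 5/4) - 75*sqrt(5)*atan(2*sqrt(5)*s/5))/36 is an antiderivative of f.
Check: d/ds[(-40*s**3 + 12*s**2*(5*s - 3)*log(2*s**2 + 5/2) + 36*s**2 + 150*s - 45*log(s**2 + 5/4) - 75*sqrt(5)*atan(2*sqrt(5)*s/5))/36] = 5*s**2*log(2*s**2 + 5/2) - 2*s*log(2*s**2 + 5/2) = f(s).
F(1/2) = -25*sqrt(5)*atan(sqrt(5)/5)/12 - 5*log(3/2)/4 - log(3)/24 + 79/36; F(0) = -5*log(5/4)/4.
Integral = F(1/2) - F(0) = -25*sqrt(5)*atan(sqrt(5)/5)/12 - 5*log(3/2)/4 - log(3)/24 + 5*log(5/4)/4 + 79/36.

Antiderivative: F(s) = (-40*s**3 + 12*s**2*(5*s - 3)*log(2*s**2 + 5/2) + 36*s**2 + 150*s - 45*log(s**2 + 5/4) - 75*sqrt(5)*atan(2*sqrt(5)*s/5))/36; value = -25*sqrt(5)*atan(sqrt(5)/5)/12 - 5*log(3/2)/4 - log(3)/24 + 5*log(5/4)/4 + 79/36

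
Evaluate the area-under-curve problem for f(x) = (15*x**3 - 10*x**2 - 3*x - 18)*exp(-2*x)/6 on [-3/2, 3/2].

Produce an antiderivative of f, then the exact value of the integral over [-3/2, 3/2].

Antiderivative: F(x) = -(60*x**3 + 50*x**2 + 38*x - 53)*exp(-2*x)/48; value = -25*exp(3)/6 - 319*exp(-3)/48

Recognize the product-rule pattern: f = u'v + uv' with u = -5*x**3/4 - 25*x**2/24 - 19*x/24 + 53/48, v = exp(-2*x), so integration by parts undoes it.
F(x) = -(60*x**3 + 50*x**2 + 38*x - 53)*exp(-2*x)/48 is an antiderivative of f.
Check: d/dx[-(60*x**3 + 50*x**2 + 38*x - 53)*exp(-2*x)/48] = (15*x**3 - 10*x**2 - 3*x - 18)*exp(-2*x)/6 = f(x).
F(3/2) = -319*exp(-3)/48; F(-3/2) = 25*exp(3)/6.
Integral = F(3/2) - F(-3/2) = -25*exp(3)/6 - 319*exp(-3)/48.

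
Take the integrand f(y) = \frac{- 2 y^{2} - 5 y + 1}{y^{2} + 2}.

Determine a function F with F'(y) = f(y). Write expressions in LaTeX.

An antiderivative is F(y) = - \frac{4 y + 5 \log{\left(y^{2} + 2 \right)} - 5 \sqrt{2} \operatorname{atan}{\left(\frac{\sqrt{2} y}{2} \right)}}{2}.

Whatever form F(y) takes, F'(y) = f(y) is non-negotiable.
Check: d/dy[- \frac{4 y + 5 \log{\left(y^{2} + 2 \right)} - 5 \sqrt{2} \operatorname{atan}{\left(\frac{\sqrt{2} y}{2} \right)}}{2}] = \frac{- 2 y^{2} - 5 y + 1}{y^{2} + 2} = f(y).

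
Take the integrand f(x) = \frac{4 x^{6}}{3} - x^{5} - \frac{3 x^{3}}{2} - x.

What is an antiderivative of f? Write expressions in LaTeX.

An antiderivative is F(x) = \frac{4 x^{7}}{21} - \frac{x^{6}}{6} - \frac{3 x^{4}}{8} - \frac{x^{2}}{2}.

Integrate term by term and add the pieces.
Check: d/dx[\frac{4 x^{7}}{21} - \frac{x^{6}}{6} - \frac{3 x^{4}}{8} - \frac{x^{2}}{2}] = \frac{4 x^{6}}{3} - x^{5} - \frac{3 x^{3}}{2} - x = f(x).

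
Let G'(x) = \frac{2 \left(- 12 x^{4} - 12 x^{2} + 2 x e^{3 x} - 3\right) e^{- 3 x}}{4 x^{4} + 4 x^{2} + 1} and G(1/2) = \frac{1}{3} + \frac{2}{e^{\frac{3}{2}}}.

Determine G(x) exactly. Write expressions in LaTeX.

Check a candidate G(x) by differentiating: d/dx[G] must match the given G'(x).
A general antiderivative is 2 e^{- 3 x} - \frac{2}{4 x^{2} + 2} + C.
The condition gives C = \frac{1}{3} + \frac{2}{e^{\frac{3}{2}}} - (- \frac{2}{3} + \frac{2}{e^{\frac{3}{2}}}) = 1.
So G(x) = \frac{\left(4 x^{2} + \left(2 x^{2} + 1\right) e^{3 x} - e^{3 x} + 2\right) e^{- 3 x}}{2 x^{2} + 1}.
Check: d/dx[\frac{\left(4 x^{2} + \left(2 x^{2} + 1\right) e^{3 x} - e^{3 x} + 2\right) e^{- 3 x}}{2 x^{2} + 1}] = \frac{- 24 x^{4} - 24 x^{2} + 4 x e^{3 x} - 6}{4 x^{4} e^{3 x} + 4 x^{2} e^{3 x} + e^{3 x}}, which equals G'(x).

G(x) = \frac{\left(4 x^{2} + \left(2 x^{2} + 1\right) e^{3 x} - e^{3 x} + 2\right) e^{- 3 x}}{2 x^{2} + 1}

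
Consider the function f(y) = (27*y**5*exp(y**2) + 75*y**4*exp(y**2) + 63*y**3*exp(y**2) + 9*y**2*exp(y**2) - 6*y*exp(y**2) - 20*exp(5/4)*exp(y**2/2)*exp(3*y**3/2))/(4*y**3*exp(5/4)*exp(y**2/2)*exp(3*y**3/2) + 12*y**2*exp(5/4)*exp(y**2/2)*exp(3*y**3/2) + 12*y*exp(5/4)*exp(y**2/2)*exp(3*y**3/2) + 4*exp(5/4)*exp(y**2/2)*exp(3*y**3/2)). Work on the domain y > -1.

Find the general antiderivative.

Check any antiderivative F(y) by computing F'(y) and comparing it with f(y).
Check: d/dy[-3*exp(-3*y**3/2 + y**2/2 - 5/4)/2 + 5/(2*(y + 1)**2)] = (27*y**5 + 75*y**4 + 63*y**3 + 9*y**2 - 6*y - 20*exp(5/4)*exp(-y**2/2)*exp(3*y**3/2))/(4*y**3*exp(5/4)*exp(-y**2/2)*exp(3*y**3/2) + 12*y**2*exp(5/4)*exp(-y**2/2)*exp(3*y**3/2) + 12*y*exp(5/4)*exp(-y**2/2)*exp(3*y**3/2) + 4*exp(5/4)*exp(-y**2/2)*exp(3*y**3/2)), which equals f(y).

F(y) = -3*exp(-3*y**3/2 + y**2/2 - 5/4)/2 + 5/(2*(y + 1)**2) + C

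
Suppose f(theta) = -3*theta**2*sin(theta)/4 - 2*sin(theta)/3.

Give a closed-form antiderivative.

An antiderivative is F(theta) = 3*theta**2*cos(theta)/4 - 3*theta*sin(theta)/2 - 5*cos(theta)/6.

Integrate term by term and add the pieces.
Check: d/dtheta[3*theta**2*cos(theta)/4 - 3*theta*sin(theta)/2 - 5*cos(theta)/6] = -3*theta**2*sin(theta)/4 - 2*sin(theta)/3 = f(theta).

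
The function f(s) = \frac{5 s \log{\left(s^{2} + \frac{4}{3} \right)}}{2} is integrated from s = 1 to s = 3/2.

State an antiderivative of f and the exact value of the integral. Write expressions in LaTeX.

Antiderivative: F(s) = \frac{5 s^{2} \log{\left(s^{2} + \frac{4}{3} \right)}}{4} - \frac{5 s^{2}}{4} + \frac{5 \log{\left(3 s^{2} + 4 \right)}}{3}; value = - \frac{5 \log{\left(7 \right)}}{3} - \frac{25}{16} - \frac{5 \log{\left(\frac{7}{3} \right)}}{4} + \frac{45 \log{\left(\frac{43}{12} \right)}}{16} + \frac{5 \log{\left(\frac{43}{4} \right)}}{3}

For F(s) to be correct the identity F'(s) - f(s) = 0 must hold.
F(s) = \frac{5 s^{2} \log{\left(s^{2} + \frac{4}{3} \right)}}{4} - \frac{5 s^{2}}{4} + \frac{5 \log{\left(3 s^{2} + 4 \right)}}{3} is an antiderivative of f.
Check: d/ds[\frac{5 s^{2} \log{\left(s^{2} + \frac{4}{3} \right)}}{4} - \frac{5 s^{2}}{4} + \frac{5 \log{\left(3 s^{2} + 4 \right)}}{3}] = \frac{5 s \log{\left(s^{2} + \frac{4}{3} \right)}}{2} = f(s).
F(3/2) = - \frac{45}{16} + \frac{45 \log{\left(\frac{43}{12} \right)}}{16} + \frac{5 \log{\left(\frac{43}{4} \right)}}{3}; F(1) = - \frac{5}{4} + \frac{5 \log{\left(\frac{7}{3} \right)}}{4} + \frac{5 \log{\left(7 \right)}}{3}.
Integral = F(3/2) - F(1) = - \frac{5 \log{\left(7 \right)}}{3} - \frac{25}{16} - \frac{5 \log{\left(\frac{7}{3} \right)}}{4} + \frac{45 \log{\left(\frac{43}{12} \right)}}{16} + \frac{5 \log{\left(\frac{43}{4} \right)}}{3}.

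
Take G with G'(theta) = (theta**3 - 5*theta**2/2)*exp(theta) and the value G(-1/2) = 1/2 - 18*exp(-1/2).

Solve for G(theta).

G(theta) = theta**3*exp(theta) - 11*theta**2*exp(theta)/2 + 11*theta*exp(theta) - 11*exp(theta) + 1/2

Recognize the product-rule pattern: G'(theta) = u'v + uv' with u = theta**3 - 11*theta**2/2 + 11*theta - 11, v = exp(theta), so integration by parts undoes it.
A general antiderivative is (2*theta**3 - 11*theta**2 + 22*theta - 22)*exp(theta)/2 + C.
The condition gives C = 1/2 - 18*exp(-1/2) - (-18*exp(-1/2)) = 1/2.
So G(theta) = theta**3*exp(theta) - 11*theta**2*exp(theta)/2 + 11*theta*exp(theta) - 11*exp(theta) + 1/2.
Check: d/dtheta[theta**3*exp(theta) - 11*theta**2*exp(theta)/2 + 11*theta*exp(theta) - 11*exp(theta) + 1/2] = theta**3*exp(theta) - 5*theta**2*exp(theta)/2, which equals G'(theta).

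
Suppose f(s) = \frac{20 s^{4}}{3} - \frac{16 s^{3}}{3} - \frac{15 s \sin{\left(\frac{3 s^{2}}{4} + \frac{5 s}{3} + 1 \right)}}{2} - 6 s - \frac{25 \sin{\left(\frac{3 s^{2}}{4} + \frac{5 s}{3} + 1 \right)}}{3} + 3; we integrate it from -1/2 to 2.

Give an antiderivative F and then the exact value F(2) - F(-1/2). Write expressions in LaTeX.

Integrate term by term and add the pieces.
F(s) = \frac{16 s^{5} - 16 s^{4} - 36 s^{2} + 36 s + 60 \cos{\left(\frac{3 s^{2}}{4} + \frac{5 s}{3} + 1 \right)} - 3}{12} is an antiderivative of f.
Check: d/ds[\frac{16 s^{5} - 16 s^{4} - 36 s^{2} + 36 s + 60 \cos{\left(\frac{3 s^{2}}{4} + \frac{5 s}{3} + 1 \right)} - 3}{12}] = \frac{20 s^{4}}{3} - \frac{16 s^{3}}{3} - \frac{15 s \sin{\left(\frac{3 s^{2}}{4} + \frac{5 s}{3} + 1 \right)}}{2} - 6 s - \frac{25 \sin{\left(\frac{3 s^{2}}{4} + \frac{5 s}{3} + 1 \right)}}{3} + 3 = f(s).
F(2) = 5 \cos{\left(\frac{22}{3} \right)} + \frac{181}{12}; F(-1/2) = - \frac{21}{8} + 5 \cos{\left(\frac{17}{48} \right)}.
Integral = F(2) - F(-1/2) = - 5 \cos{\left(\frac{17}{48} \right)} + 5 \cos{\left(\frac{22}{3} \right)} + \frac{425}{24}.

Antiderivative: F(s) = \frac{16 s^{5} - 16 s^{4} - 36 s^{2} + 36 s + 60 \cos{\left(\frac{3 s^{2}}{4} + \frac{5 s}{3} + 1 \right)} - 3}{12}; value = - 5 \cos{\left(\frac{17}{48} \right)} + 5 \cos{\left(\frac{22}{3} \right)} + \frac{425}{24}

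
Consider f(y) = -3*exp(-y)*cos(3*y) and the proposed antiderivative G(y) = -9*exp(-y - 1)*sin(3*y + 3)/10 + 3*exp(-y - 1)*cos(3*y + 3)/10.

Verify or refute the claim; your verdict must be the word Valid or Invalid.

Invalid: d/dy[G] - f = (3*exp(1)*cos(3*y) - 3*cos(3*y + 3))*exp(-1)*exp(-y), which is not 0.

d/dy[G] = -3*exp(-1)*exp(-y)*cos(3*y + 3)
d/dy[G] - f(y) = (3*exp(1)*cos(3*y) - 3*cos(3*y + 3))*exp(-1)*exp(-y) != 0.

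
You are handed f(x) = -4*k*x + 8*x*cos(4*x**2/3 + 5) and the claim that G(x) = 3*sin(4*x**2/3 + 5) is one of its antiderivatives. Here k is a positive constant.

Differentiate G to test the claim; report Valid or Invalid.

d/dx[G] = 8*x*cos(4*x**2/3 + 5)
d/dx[G] - f(x) = 4*k*x != 0.

Invalid: d/dx[G] - f = 4*k*x, which is not 0.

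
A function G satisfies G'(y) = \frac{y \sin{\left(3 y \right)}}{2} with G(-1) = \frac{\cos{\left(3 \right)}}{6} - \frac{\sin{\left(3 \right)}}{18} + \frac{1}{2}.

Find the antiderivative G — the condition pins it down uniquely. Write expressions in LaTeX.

For G(y) to be correct, d/dy[G] must agree with the stated G'(y) identically.
A general antiderivative is - \frac{y \cos{\left(3 y \right)}}{6} + \frac{\sin{\left(3 y \right)}}{18} + C.
The condition gives C = \frac{\cos{\left(3 \right)}}{6} - \frac{\sin{\left(3 \right)}}{18} + \frac{1}{2} - (\frac{\cos{\left(3 \right)}}{6} - \frac{\sin{\left(3 \right)}}{18}) = \frac{1}{2}.
So G(y) = - \frac{y \cos{\left(3 y \right)}}{6} + \frac{\sin{\left(3 y \right)}}{18} + \frac{1}{2}.
Check: d/dy[- \frac{y \cos{\left(3 y \right)}}{6} + \frac{\sin{\left(3 y \right)}}{18} + \frac{1}{2}] = \frac{y \sin{\left(3 y \right)}}{2} = G'(y).

G(y) = - \frac{y \cos{\left(3 y \right)}}{6} + \frac{\sin{\left(3 y \right)}}{18} + \frac{1}{2}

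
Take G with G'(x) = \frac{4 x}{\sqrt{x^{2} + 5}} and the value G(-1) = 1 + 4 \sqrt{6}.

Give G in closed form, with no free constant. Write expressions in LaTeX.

G'(x) matches the chain-rule pattern g'(h)*h' with inner function h(x) = x^{2} + 5; substituting u = h(x) collapses the integral.
A general antiderivative is 4 \sqrt{x^{2} + 5} + C.
The condition gives C = 1 + 4 \sqrt{6} - (4 \sqrt{6}) = 1.
So G(x) = 4 \sqrt{x^{2} + 5} + 1.
Check: d/dx[4 \sqrt{x^{2} + 5} + 1] = \frac{4 x}{\sqrt{x^{2} + 5}} = G'(x).

G(x) = 4 \sqrt{x^{2} + 5} + 1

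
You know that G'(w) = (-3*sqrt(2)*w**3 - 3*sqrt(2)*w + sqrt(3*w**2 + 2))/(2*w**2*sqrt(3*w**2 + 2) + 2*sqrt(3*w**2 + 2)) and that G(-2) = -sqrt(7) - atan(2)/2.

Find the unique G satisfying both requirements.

For G(w) to be correct, d/dw[G] must agree with the stated G'(w) identically.
A general antiderivative is -sqrt(3*w**2/2 + 1) + atan(w)/2 + C.
The condition gives C = -sqrt(7) - atan(2)/2 - (-sqrt(7) - atan(2)/2) = 0.
So G(w) = -sqrt(3*w**2/2 + 1) + atan(w)/2.
Check: d/dw[-sqrt(3*w**2/2 + 1) + atan(w)/2] = (-3*sqrt(2)*w**3 - 3*sqrt(2)*w + sqrt(3*w**2 + 2))/(2*w**2*sqrt(3*w**2 + 2) + 2*sqrt(3*w**2 + 2)) = G'(w).

G(w) = -sqrt(3*w**2/2 + 1) + atan(w)/2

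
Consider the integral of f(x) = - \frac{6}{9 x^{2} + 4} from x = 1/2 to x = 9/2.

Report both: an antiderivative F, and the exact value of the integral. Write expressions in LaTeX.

An antiderivative F(x) passes only if d/dx[F] lands on f(x) exactly.
F(x) = - \operatorname{atan}{\left(\frac{3 x}{2} \right)} is an antiderivative of f.
Check: d/dx[- \operatorname{atan}{\left(\frac{3 x}{2} \right)}] = - \frac{6}{9 x^{2} + 4} = f(x).
F(9/2) = - \operatorname{atan}{\left(\frac{27}{4} \right)}; F(1/2) = - \operatorname{atan}{\left(\frac{3}{4} \right)}.
Integral = F(9/2) - F(1/2) = - \operatorname{atan}{\left(\frac{27}{4} \right)} + \operatorname{atan}{\left(\frac{3}{4} \right)}.

Antiderivative: F(x) = - \operatorname{atan}{\left(\frac{3 x}{2} \right)}; value = - \operatorname{atan}{\left(\frac{27}{4} \right)} + \operatorname{atan}{\left(\frac{3}{4} \right)}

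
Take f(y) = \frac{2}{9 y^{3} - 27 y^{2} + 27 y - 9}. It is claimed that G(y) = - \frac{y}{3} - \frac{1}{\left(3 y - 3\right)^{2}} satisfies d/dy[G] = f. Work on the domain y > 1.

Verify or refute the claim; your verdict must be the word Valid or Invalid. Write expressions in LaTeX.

Invalid: d/dy[G] - f = - \frac{1}{3}, which is not 0.

d/dy[G] = \frac{- 3 y^{3} + 9 y^{2} - 9 y + 5}{9 y^{3} - 27 y^{2} + 27 y - 9}
d/dy[G] - f(y) = - \frac{1}{3} != 0.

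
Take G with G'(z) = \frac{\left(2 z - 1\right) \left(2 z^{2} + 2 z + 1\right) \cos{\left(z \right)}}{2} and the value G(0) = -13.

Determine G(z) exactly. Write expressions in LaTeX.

G(z) = 2 z^{3} \sin{\left(z \right)} + z^{2} \sin{\left(z \right)} + 6 z^{2} \cos{\left(z \right)} - 12 z \sin{\left(z \right)} + 2 z \cos{\left(z \right)} - \frac{5 \sin{\left(z \right)}}{2} - 12 \cos{\left(z \right)} - 1

Any candidate G(z) must reproduce the stated G'(z) exactly.
A general antiderivative is 2 z^{3} \sin{\left(z \right)} + z^{2} \sin{\left(z \right)} + 6 z^{2} \cos{\left(z \right)} - 12 z \sin{\left(z \right)} + 2 z \cos{\left(z \right)} - \frac{5 \sin{\left(z \right)}}{2} - 12 \cos{\left(z \right)} + C.
The condition gives C = -13 - (-12) = -1.
So G(z) = 2 z^{3} \sin{\left(z \right)} + z^{2} \sin{\left(z \right)} + 6 z^{2} \cos{\left(z \right)} - 12 z \sin{\left(z \right)} + 2 z \cos{\left(z \right)} - \frac{5 \sin{\left(z \right)}}{2} - 12 \cos{\left(z \right)} - 1.
Check: d/dz[2 z^{3} \sin{\left(z \right)} + z^{2} \sin{\left(z \right)} + 6 z^{2} \cos{\left(z \right)} - 12 z \sin{\left(z \right)} + 2 z \cos{\left(z \right)} - \frac{5 \sin{\left(z \right)}}{2} - 12 \cos{\left(z \right)} - 1] = 2 z^{3} \cos{\left(z \right)} + z^{2} \cos{\left(z \right)} - \frac{\cos{\left(z \right)}}{2}, which equals G'(z).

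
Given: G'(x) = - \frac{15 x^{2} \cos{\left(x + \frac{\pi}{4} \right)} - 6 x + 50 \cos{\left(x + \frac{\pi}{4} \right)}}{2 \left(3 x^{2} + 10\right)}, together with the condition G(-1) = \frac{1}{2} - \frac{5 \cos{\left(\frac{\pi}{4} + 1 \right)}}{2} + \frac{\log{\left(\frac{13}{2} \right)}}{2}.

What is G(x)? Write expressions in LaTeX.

Differentiate the proposed G(x) back; it has to land on the given G'(x).
A general antiderivative is \frac{\log{\left(\frac{3 x^{2}}{2} + 5 \right)}}{2} - \frac{5 \sin{\left(x + \frac{\pi}{4} \right)}}{2} + C.
The condition gives C = \frac{1}{2} - \frac{5 \cos{\left(\frac{\pi}{4} + 1 \right)}}{2} + \frac{\log{\left(\frac{13}{2} \right)}}{2} - (- \frac{5 \cos{\left(\frac{\pi}{4} + 1 \right)}}{2} + \frac{\log{\left(\frac{13}{2} \right)}}{2}) = \frac{1}{2}.
So G(x) = \frac{\log{\left(\frac{3 x^{2}}{2} + 5 \right)} - 5 \sin{\left(x + \frac{\pi}{4} \right)} + 1}{2}.
Check: d/dx[\frac{\log{\left(\frac{3 x^{2}}{2} + 5 \right)} - 5 \sin{\left(x + \frac{\pi}{4} \right)} + 1}{2}] = \frac{- 15 x^{2} \cos{\left(x + \frac{\pi}{4} \right)} + 6 x - 50 \cos{\left(x + \frac{\pi}{4} \right)}}{6 x^{2} + 20}, which equals G'(x).

G(x) = \frac{\log{\left(\frac{3 x^{2}}{2} + 5 \right)} - 5 \sin{\left(x + \frac{\pi}{4} \right)} + 1}{2}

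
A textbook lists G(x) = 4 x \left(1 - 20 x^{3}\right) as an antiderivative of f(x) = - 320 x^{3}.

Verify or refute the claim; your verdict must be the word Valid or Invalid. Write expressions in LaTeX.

Invalid: d/dx[G] - f = 4, which is not 0.

d/dx[G] = 4 - 320 x^{3}
d/dx[G] - f(x) = 4 != 0.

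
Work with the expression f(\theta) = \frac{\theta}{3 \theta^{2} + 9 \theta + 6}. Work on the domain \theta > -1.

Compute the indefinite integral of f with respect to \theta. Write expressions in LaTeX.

The denominator factors as 3 \left(\theta + 1\right) \left(\theta + 2\right); partial fractions split f into directly integrable pieces: \frac{2}{3 \left(\theta + 2\right)} - \frac{1}{3 \left(\theta + 1\right)}.
Check: d/d\theta[- \frac{\log{\left(\theta + 1 \right)}}{3} + \frac{2 \log{\left(\theta + 2 \right)}}{3}] = \frac{\theta}{3 \theta^{2} + 9 \theta + 6} = f(\theta).

F(\theta) = - \frac{\log{\left(\theta + 1 \right)}}{3} + \frac{2 \log{\left(\theta + 2 \right)}}{3} + C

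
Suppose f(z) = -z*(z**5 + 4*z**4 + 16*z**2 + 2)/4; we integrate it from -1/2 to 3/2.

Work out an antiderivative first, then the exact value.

An antiderivative F(z) passes only if d/dz[F] lands on f(z) exactly.
F(z) = -z**7/28 - z**6/6 - z**4 - z**2/4 is an antiderivative of f.
Check: d/dz[-z**7/28 - z**6/6 - z**4 - z**2/4] = -z**6/4 - z**5 - 4*z**3 - z/2, which equals f(z).
F(3/2) = -29151/3584; F(-1/2) = -1369/10752.
Integral = F(3/2) - F(-1/2) = -21521/2688.

Antiderivative: F(z) = -z**7/28 - z**6/6 - z**4 - z**2/4; value = -21521/2688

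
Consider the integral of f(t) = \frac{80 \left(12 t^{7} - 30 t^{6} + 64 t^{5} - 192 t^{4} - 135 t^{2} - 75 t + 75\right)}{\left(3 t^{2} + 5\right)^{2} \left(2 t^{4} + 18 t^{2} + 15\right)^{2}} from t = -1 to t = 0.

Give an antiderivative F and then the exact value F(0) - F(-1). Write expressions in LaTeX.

A first test for any F(t): its t-derivative must equal f(t) identically.
F(t) = - \frac{5 t \left(2 t - 4\right)}{3 \left(\frac{3 t^{2}}{2} + \frac{5}{2}\right) \left(\frac{t^{4}}{3} + 3 t^{2} + \frac{5}{2}\right)} is an antiderivative of f.
Check: d/dt[- \frac{5 t \left(2 t - 4\right)}{3 \left(\frac{3 t^{2}}{2} + \frac{5}{2}\right) \left(\frac{t^{4}}{3} + 3 t^{2} + \frac{5}{2}\right)}] = \frac{960 t^{7} - 2400 t^{6} + 5120 t^{5} - 15360 t^{4} - 10800 t^{2} - 6000 t + 6000}{36 t^{12} + 768 t^{10} + 5716 t^{8} + 18180 t^{6} + 27825 t^{4} + 20250 t^{2} + 5625}, which equals f(t).
F(0) = 0; F(-1) = - \frac{3}{7}.
Integral = F(0) - F(-1) = \frac{3}{7}.

Antiderivative: F(t) = - \frac{5 t \left(2 t - 4\right)}{3 \left(\frac{3 t^{2}}{2} + \frac{5}{2}\right) \left(\frac{t^{4}}{3} + 3 t^{2} + \frac{5}{2}\right)}; value = \frac{3}{7}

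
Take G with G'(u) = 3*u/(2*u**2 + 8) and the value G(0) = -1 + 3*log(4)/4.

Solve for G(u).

G(u) = (3*log(u**2 + 4) - 4)/4

G'(u) matches the chain-rule pattern g'(h)*h' with inner function h(u) = u**2 + 4; substituting w = h(u) collapses the integral.
A general antiderivative is 3*log(u**2 + 4)/4 + C.
The condition gives C = -1 + 3*log(4)/4 - (3*log(4)/4) = -1.
So G(u) = (3*log(u**2 + 4) - 4)/4.
Check: d/du[(3*log(u**2 + 4) - 4)/4] = 3*u/(2*u**2 + 8) = G'(u).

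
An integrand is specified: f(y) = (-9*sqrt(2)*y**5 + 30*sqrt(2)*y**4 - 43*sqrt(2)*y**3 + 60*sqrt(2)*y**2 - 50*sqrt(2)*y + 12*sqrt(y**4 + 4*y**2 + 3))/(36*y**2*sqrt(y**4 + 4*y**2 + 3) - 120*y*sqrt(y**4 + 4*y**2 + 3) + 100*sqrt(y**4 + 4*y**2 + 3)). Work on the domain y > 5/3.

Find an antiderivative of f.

A candidate is checked by its d/dy: the result must match f(y).
Check: d/dy[(-3*y*sqrt(y**4 + 4*y**2 + 3) + 5*sqrt(y**4 + 4*y**2 + 3) - 4*sqrt(2))/(12*sqrt(2)*y - 20*sqrt(2))] = (-9*sqrt(2)*y**5 + 30*sqrt(2)*y**4 - 43*sqrt(2)*y**3 + 60*sqrt(2)*y**2 - 50*sqrt(2)*y + 12*sqrt(y**4 + 4*y**2 + 3))/(36*y**2*sqrt(y**4 + 4*y**2 + 3) - 120*y*sqrt(y**4 + 4*y**2 + 3) + 100*sqrt(y**4 + 4*y**2 + 3)) = f(y).

An antiderivative is F(y) = (-3*y*sqrt(y**4 + 4*y**2 + 3) + 5*sqrt(y**4 + 4*y**2 + 3) - 4*sqrt(2))/(12*sqrt(2)*y - 20*sqrt(2)).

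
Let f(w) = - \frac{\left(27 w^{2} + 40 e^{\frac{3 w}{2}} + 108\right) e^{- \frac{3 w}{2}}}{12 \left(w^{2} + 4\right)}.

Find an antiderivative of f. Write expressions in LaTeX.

A first test for any F(w): its w-derivative must equal f(w) identically.
Check: d/dw[- \frac{5 \operatorname{atan}{\left(\frac{w}{2} \right)}}{3} + \frac{3 e^{- \frac{3 w}{2}}}{2}] = \frac{- 27 w^{2} - 40 e^{\frac{3 w}{2}} - 108}{12 w^{2} e^{\frac{3 w}{2}} + 48 e^{\frac{3 w}{2}}}, which equals f(w).

An antiderivative is F(w) = - \frac{5 \operatorname{atan}{\left(\frac{w}{2} \right)}}{3} + \frac{3 e^{- \frac{3 w}{2}}}{2}.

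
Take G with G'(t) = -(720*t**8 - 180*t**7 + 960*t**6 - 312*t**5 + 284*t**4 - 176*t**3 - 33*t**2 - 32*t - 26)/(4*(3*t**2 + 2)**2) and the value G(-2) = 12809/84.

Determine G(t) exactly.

Since d/dt undoes antidifferentiation here, G(t) must give back the stated G'(t).
A general antiderivative is -4*t**5 + 5*t**4/4 + t**2 + t + 5*t/(4*(3*t**2 + 2)) + 5/3 + C.
The condition gives C = 12809/84 - (12725/84) = 1.
So G(t) = -4*t**5 + 5*t**4/4 + t**2 + t + 5*t/(4*(3*t**2 + 2)) + 8/3.
Check: d/dt[-4*t**5 + 5*t**4/4 + t**2 + t + 5*t/(4*(3*t**2 + 2)) + 8/3] = (-720*t**8 + 180*t**7 - 960*t**6 + 312*t**5 - 284*t**4 + 176*t**3 + 33*t**2 + 32*t + 26)/(36*t**4 + 48*t**2 + 16), which equals G'(t).

G(t) = -4*t**5 + 5*t**4/4 + t**2 + t + 5*t/(4*(3*t**2 + 2)) + 8/3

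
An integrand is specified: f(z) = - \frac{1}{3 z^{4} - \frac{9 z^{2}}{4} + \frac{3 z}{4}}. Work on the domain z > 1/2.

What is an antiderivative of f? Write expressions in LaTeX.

An antiderivative is F(z) = \frac{- 72 z \log{\left(z \right)} + 64 z \log{\left(z - \frac{1}{2} \right)} + 8 z \log{\left(z + 1 \right)} + 36 \log{\left(z \right)} - 32 \log{\left(z - \frac{1}{2} \right)} - 4 \log{\left(z + 1 \right)} + 24}{54 z - 27}.

The denominator factors as 3 z \left(z + 1\right) \left(2 z - 1\right)^{2}; partial fractions split f into directly integrable pieces: \frac{64}{27 \left(2 z - 1\right)} - \frac{16}{9 \left(2 z - 1\right)^{2}} + \frac{4}{27 \left(z + 1\right)} - \frac{4}{3 z}.
Check: d/dz[\frac{- 72 z \log{\left(z \right)} + 64 z \log{\left(z - \frac{1}{2} \right)} + 8 z \log{\left(z + 1 \right)} + 36 \log{\left(z \right)} - 32 \log{\left(z - \frac{1}{2} \right)} - 4 \log{\left(z + 1 \right)} + 24}{54 z - 27}] = - \frac{4}{12 z^{4} - 9 z^{2} + 3 z}, which equals f(z).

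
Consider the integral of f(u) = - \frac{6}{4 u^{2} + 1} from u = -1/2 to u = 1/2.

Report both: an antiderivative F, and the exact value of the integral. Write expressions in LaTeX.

A candidate is checked by its d/du: the result must match f(u).
F(u) = - 3 \operatorname{atan}{\left(2 u \right)} is an antiderivative of f.
Check: d/du[- 3 \operatorname{atan}{\left(2 u \right)}] = - \frac{6}{4 u^{2} + 1} = f(u).
F(1/2) = - \frac{3 \pi}{4}; F(-1/2) = \frac{3 \pi}{4}.
Integral = F(1/2) - F(-1/2) = - \frac{3 \pi}{2}.

Antiderivative: F(u) = - 3 \operatorname{atan}{\left(2 u \right)}; value = - \frac{3 \pi}{2}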